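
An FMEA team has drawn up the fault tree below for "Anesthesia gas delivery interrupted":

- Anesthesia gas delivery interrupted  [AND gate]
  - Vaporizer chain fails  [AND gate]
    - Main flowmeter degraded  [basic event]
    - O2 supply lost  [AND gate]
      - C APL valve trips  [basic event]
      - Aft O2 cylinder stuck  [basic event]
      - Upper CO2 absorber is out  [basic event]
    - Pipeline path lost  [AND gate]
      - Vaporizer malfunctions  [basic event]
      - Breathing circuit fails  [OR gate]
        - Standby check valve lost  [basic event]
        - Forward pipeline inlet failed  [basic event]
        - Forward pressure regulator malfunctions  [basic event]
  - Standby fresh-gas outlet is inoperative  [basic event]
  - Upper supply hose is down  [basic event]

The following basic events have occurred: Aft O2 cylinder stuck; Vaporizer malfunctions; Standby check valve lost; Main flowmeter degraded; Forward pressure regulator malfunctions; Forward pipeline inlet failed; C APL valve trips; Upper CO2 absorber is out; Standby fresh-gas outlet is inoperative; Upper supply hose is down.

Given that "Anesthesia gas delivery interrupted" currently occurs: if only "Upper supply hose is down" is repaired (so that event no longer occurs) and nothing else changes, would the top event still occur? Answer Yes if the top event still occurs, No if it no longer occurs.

No

Counterfactual: set "Upper supply hose is down" to not occurred.
O2 supply lost [AND]: C APL valve trips=occurs, Aft O2 cylinder stuck=occurs, Upper CO2 absorber is out=occurs → all inputs occur → occurs.
Breathing circuit fails [OR]: Standby check valve lost=occurs, Forward pipeline inlet failed=occurs, Forward pressure regulator malfunctions=occurs → at least one input occurs → occurs.
Pipeline path lost [AND]: Vaporizer malfunctions=occurs, Breathing circuit fails=occurs → all inputs occur → occurs.
Vaporizer chain fails [AND]: Main flowmeter degraded=occurs, O2 supply lost=occurs, Pipeline path lost=occurs → all inputs occur → occurs.
Anesthesia gas delivery interrupted [AND]: Vaporizer chain fails=occurs, Standby fresh-gas outlet is inoperative=occurs, Upper supply hose is down=not → not all inputs occur → does not occur.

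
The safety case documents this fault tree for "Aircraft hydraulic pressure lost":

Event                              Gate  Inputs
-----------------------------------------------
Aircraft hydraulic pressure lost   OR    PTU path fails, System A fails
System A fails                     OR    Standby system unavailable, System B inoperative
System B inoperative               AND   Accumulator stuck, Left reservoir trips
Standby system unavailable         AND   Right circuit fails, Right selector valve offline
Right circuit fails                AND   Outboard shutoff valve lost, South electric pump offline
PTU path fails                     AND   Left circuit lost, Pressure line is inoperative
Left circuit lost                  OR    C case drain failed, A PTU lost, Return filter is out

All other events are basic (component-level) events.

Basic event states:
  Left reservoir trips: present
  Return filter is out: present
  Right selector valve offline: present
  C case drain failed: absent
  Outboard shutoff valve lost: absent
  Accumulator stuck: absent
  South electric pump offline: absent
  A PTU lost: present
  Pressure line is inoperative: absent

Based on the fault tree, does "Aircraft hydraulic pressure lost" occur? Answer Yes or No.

No

Left circuit lost [OR]: C case drain failed=not, A PTU lost=occurs, Return filter is out=occurs → at least one input occurs → occurs.
PTU path fails [AND]: Left circuit lost=occurs, Pressure line is inoperative=not → not all inputs occur → does not occur.
Right circuit fails [AND]: Outboard shutoff valve lost=not, South electric pump offline=not → not all inputs occur → does not occur.
Standby system unavailable [AND]: Right circuit fails=not, Right selector valve offline=occurs → not all inputs occur → does not occur.
System B inoperative [AND]: Accumulator stuck=not, Left reservoir trips=occurs → not all inputs occur → does not occur.
System A fails [OR]: Standby system unavailable=not, System B inoperative=not → no input occurs → does not occur.
Aircraft hydraulic pressure lost [OR]: PTU path fails=not, System A fails=not → no input occurs → does not occur.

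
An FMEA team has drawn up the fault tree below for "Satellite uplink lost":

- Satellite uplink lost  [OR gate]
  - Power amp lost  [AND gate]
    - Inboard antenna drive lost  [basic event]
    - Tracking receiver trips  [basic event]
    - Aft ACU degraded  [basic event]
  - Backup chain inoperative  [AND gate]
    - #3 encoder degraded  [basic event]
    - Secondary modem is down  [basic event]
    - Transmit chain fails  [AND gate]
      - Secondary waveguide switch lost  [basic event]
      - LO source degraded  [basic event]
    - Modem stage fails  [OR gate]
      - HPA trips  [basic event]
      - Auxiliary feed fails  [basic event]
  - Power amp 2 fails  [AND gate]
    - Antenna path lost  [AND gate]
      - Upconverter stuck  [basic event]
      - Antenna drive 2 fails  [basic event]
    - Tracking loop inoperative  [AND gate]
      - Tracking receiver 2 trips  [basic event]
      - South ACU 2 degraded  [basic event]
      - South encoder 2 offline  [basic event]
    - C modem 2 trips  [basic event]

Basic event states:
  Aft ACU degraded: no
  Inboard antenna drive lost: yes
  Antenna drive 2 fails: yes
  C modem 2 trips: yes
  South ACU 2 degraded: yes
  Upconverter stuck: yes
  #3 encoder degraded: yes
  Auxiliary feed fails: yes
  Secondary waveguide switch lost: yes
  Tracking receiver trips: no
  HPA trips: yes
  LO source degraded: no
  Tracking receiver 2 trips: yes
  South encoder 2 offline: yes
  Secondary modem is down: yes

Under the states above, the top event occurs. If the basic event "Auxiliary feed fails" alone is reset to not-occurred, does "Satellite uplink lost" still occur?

Yes

Counterfactual: set "Auxiliary feed fails" to not occurred.
Power amp lost [AND]: Inboard antenna drive lost=occurs, Tracking receiver trips=not, Aft ACU degraded=not → not all inputs occur → does not occur.
Transmit chain fails [AND]: Secondary waveguide switch lost=occurs, LO source degraded=not → not all inputs occur → does not occur.
Modem stage fails [OR]: HPA trips=occurs, Auxiliary feed fails=not → at least one input occurs → occurs.
Backup chain inoperative [AND]: #3 encoder degraded=occurs, Secondary modem is down=occurs, Transmit chain fails=not, Modem stage fails=occurs → not all inputs occur → does not occur.
Antenna path lost [AND]: Upconverter stuck=occurs, Antenna drive 2 fails=occurs → all inputs occur → occurs.
Tracking loop inoperative [AND]: Tracking receiver 2 trips=occurs, South ACU 2 degraded=occurs, South encoder 2 offline=occurs → all inputs occur → occurs.
Power amp 2 fails [AND]: Antenna path lost=occurs, Tracking loop inoperative=occurs, C modem 2 trips=occurs → all inputs occur → occurs.
Satellite uplink lost [OR]: Power amp lost=not, Backup chain inoperative=not, Power amp 2 fails=occurs → at least one input occurs → occurs.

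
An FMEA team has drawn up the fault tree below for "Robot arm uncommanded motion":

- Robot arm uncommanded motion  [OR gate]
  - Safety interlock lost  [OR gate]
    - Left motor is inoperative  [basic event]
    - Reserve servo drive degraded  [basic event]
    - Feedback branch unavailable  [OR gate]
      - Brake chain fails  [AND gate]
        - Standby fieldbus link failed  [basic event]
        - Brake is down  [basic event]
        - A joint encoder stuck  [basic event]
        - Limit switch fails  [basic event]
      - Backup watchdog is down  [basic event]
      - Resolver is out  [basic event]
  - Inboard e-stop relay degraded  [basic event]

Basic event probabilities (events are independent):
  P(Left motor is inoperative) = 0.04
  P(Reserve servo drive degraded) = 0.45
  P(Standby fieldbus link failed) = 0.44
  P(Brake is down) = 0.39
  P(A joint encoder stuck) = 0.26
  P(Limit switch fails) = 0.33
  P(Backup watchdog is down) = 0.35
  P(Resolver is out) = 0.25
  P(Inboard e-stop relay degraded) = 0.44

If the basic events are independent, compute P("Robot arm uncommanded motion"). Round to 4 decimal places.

0.8580

P(Brake chain fails) [AND] = 0.44 × 0.39 × 0.26 × 0.33 = 0.014723
P(Feedback branch unavailable) [OR] = 1 − (1−0.014723) × (1−0.35) × (1−0.25) = 0.519677
P(Safety interlock lost) [OR] = 1 − (1−0.04) × (1−0.45) × (1−0.519677) = 0.746389
P(Robot arm uncommanded motion) [OR] = 1 − (1−0.746389) × (1−0.44) = 0.857978
Rounded to 4 decimal places: P(Robot arm uncommanded motion) ≈ 0.8580.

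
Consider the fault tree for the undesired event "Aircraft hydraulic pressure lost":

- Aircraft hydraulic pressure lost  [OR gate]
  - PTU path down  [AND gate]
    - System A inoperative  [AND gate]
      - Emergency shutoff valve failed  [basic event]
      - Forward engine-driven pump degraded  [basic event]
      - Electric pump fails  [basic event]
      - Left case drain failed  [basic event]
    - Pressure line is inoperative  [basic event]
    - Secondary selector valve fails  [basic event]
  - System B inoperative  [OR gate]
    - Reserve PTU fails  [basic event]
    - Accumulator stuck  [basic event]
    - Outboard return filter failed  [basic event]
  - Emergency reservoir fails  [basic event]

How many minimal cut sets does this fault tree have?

5

System A inoperative [AND]: one cut set from each child combined → 1 × 1 × 1 × 1 = 1 cut set(s).
PTU path down [AND]: one cut set from each child combined → 1 × 1 × 1 = 1 cut set(s).
System B inoperative [OR]: union of children's cut sets → 3 cut set(s).
Aircraft hydraulic pressure lost [OR]: union of children's cut sets → 5 cut set(s).
Minimal cut sets: {Electric pump fails, Emergency shutoff valve failed, Forward engine-driven pump degraded, Left case drain failed, Pressure line is inoperative, Secondary selector valve fails}; {Reserve PTU fails}; {Accumulator stuck}; {Outboard return filter failed}; {Emergency reservoir fails}.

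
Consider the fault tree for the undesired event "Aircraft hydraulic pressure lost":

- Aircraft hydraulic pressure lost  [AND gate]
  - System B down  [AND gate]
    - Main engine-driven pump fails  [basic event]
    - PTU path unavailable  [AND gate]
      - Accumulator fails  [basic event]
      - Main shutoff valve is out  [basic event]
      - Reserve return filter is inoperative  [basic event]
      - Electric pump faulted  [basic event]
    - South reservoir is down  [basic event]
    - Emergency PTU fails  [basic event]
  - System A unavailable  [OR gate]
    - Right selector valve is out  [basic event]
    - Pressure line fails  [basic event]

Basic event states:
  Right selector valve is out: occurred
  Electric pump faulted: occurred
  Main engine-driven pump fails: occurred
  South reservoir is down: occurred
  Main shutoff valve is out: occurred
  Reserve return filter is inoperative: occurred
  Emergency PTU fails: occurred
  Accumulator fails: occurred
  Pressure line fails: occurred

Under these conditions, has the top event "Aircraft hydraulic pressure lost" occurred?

Yes

PTU path unavailable [AND]: Accumulator fails=occurs, Main shutoff valve is out=occurs, Reserve return filter is inoperative=occurs, Electric pump faulted=occurs → all inputs occur → occurs.
System B down [AND]: Main engine-driven pump fails=occurs, PTU path unavailable=occurs, South reservoir is down=occurs, Emergency PTU fails=occurs → all inputs occur → occurs.
System A unavailable [OR]: Right selector valve is out=occurs, Pressure line fails=occurs → at least one input occurs → occurs.
Aircraft hydraulic pressure lost [AND]: System B down=occurs, System A unavailable=occurs → all inputs occur → occurs.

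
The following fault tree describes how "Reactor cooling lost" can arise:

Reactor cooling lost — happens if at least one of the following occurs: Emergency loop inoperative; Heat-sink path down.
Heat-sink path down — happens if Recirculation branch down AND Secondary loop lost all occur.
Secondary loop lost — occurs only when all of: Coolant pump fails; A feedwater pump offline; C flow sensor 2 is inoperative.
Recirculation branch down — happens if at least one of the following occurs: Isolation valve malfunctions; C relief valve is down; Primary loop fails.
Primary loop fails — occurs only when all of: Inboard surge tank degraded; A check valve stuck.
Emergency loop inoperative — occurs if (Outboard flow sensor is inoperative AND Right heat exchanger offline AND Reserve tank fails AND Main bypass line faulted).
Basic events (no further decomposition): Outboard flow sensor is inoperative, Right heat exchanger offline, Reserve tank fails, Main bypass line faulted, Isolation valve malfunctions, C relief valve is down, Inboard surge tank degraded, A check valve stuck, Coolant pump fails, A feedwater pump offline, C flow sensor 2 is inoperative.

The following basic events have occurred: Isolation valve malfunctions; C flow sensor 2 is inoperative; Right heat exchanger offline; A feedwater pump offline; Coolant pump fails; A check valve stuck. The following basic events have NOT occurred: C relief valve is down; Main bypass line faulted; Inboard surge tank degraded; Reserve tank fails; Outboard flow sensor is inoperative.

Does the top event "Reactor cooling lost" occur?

Yes

Emergency loop inoperative [AND]: Outboard flow sensor is inoperative=not, Right heat exchanger offline=occurs, Reserve tank fails=not, Main bypass line faulted=not → not all inputs occur → does not occur.
Primary loop fails [AND]: Inboard surge tank degraded=not, A check valve stuck=occurs → not all inputs occur → does not occur.
Recirculation branch down [OR]: Isolation valve malfunctions=occurs, C relief valve is down=not, Primary loop fails=not → at least one input occurs → occurs.
Secondary loop lost [AND]: Coolant pump fails=occurs, A feedwater pump offline=occurs, C flow sensor 2 is inoperative=occurs → all inputs occur → occurs.
Heat-sink path down [AND]: Recirculation branch down=occurs, Secondary loop lost=occurs → all inputs occur → occurs.
Reactor cooling lost [OR]: Emergency loop inoperative=not, Heat-sink path down=occurs → at least one input occurs → occurs.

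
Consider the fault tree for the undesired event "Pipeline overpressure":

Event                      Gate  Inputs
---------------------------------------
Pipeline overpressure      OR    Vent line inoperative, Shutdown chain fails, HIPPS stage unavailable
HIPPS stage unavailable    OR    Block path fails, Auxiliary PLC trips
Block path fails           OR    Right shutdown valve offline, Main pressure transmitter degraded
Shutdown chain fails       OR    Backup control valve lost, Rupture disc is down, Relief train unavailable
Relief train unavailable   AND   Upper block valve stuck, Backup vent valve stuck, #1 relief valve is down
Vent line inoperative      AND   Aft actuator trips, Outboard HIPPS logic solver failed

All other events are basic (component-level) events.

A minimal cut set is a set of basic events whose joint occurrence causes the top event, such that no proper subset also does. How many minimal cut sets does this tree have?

7

Vent line inoperative [AND]: one cut set from each child combined → 1 × 1 = 1 cut set(s).
Relief train unavailable [AND]: one cut set from each child combined → 1 × 1 × 1 = 1 cut set(s).
Shutdown chain fails [OR]: union of children's cut sets → 3 cut set(s).
Block path fails [OR]: union of children's cut sets → 2 cut set(s).
HIPPS stage unavailable [OR]: union of children's cut sets → 3 cut set(s).
Pipeline overpressure [OR]: union of children's cut sets → 7 cut set(s).
Minimal cut sets: {Aft actuator trips, Outboard HIPPS logic solver failed}; {Backup control valve lost}; {Rupture disc is down}; {#1 relief valve is down, Backup vent valve stuck, Upper block valve stuck}; {Right shutdown valve offline}; {Main pressure transmitter degraded}; {Auxiliary PLC trips}.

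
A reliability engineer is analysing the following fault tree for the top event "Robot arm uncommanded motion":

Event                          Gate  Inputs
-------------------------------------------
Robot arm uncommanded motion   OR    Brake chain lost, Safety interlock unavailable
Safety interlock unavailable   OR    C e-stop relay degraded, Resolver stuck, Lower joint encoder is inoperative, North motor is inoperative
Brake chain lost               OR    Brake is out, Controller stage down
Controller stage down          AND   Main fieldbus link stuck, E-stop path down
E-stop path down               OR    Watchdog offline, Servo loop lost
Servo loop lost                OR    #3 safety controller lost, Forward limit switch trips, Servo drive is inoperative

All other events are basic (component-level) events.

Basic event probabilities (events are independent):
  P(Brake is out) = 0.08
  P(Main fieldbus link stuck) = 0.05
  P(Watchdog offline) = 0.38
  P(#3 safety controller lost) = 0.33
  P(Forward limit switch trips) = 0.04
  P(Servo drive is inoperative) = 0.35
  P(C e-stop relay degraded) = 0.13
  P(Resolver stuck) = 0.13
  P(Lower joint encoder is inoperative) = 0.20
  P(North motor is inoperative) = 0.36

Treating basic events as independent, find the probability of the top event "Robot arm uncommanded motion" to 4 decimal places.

P(Servo loop lost) [OR] = 1 − (1−0.33) × (1−0.04) × (1−0.35) = 0.581920
P(E-stop path down) [OR] = 1 − (1−0.38) × (1−0.581920) = 0.740790
P(Controller stage down) [AND] = 0.05 × 0.740790 = 0.037040
P(Brake chain lost) [OR] = 1 − (1−0.08) × (1−0.037040) = 0.114077
P(Safety interlock unavailable) [OR] = 1 − (1−0.13) × (1−0.13) × (1−0.20) × (1−0.36) = 0.612467
P(Robot arm uncommanded motion) [OR] = 1 − (1−0.114077) × (1−0.612467) = 0.656676
Rounded to 4 decimal places: P(Robot arm uncommanded motion) ≈ 0.6567.

0.6567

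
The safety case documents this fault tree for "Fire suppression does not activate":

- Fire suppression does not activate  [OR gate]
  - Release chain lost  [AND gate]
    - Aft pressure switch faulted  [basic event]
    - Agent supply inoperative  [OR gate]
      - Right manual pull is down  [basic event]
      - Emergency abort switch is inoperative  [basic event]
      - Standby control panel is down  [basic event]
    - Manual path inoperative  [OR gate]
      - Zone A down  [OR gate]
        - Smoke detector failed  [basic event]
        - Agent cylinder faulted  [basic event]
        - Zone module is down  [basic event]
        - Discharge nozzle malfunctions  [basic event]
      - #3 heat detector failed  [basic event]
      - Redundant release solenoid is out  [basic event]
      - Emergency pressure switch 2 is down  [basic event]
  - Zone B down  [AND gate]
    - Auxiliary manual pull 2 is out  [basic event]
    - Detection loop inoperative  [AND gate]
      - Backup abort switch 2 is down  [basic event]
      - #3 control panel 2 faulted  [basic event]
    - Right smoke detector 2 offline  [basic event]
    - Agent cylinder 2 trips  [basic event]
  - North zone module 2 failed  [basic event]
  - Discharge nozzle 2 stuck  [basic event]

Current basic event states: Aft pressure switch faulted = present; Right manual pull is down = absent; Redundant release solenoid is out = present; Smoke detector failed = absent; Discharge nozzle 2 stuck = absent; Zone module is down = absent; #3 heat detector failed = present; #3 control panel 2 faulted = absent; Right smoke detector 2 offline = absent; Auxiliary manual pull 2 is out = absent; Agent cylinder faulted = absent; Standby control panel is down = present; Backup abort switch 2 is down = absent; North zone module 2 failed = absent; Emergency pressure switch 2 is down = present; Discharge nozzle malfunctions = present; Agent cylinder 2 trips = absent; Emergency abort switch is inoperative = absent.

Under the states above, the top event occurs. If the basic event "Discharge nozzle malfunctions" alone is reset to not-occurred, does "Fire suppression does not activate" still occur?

Yes

Counterfactual: set "Discharge nozzle malfunctions" to not occurred.
Agent supply inoperative [OR]: Right manual pull is down=not, Emergency abort switch is inoperative=not, Standby control panel is down=occurs → at least one input occurs → occurs.
Zone A down [OR]: Smoke detector failed=not, Agent cylinder faulted=not, Zone module is down=not, Discharge nozzle malfunctions=not → no input occurs → does not occur.
Manual path inoperative [OR]: Zone A down=not, #3 heat detector failed=occurs, Redundant release solenoid is out=occurs, Emergency pressure switch 2 is down=occurs → at least one input occurs → occurs.
Release chain lost [AND]: Aft pressure switch faulted=occurs, Agent supply inoperative=occurs, Manual path inoperative=occurs → all inputs occur → occurs.
Detection loop inoperative [AND]: Backup abort switch 2 is down=not, #3 control panel 2 faulted=not → not all inputs occur → does not occur.
Zone B down [AND]: Auxiliary manual pull 2 is out=not, Detection loop inoperative=not, Right smoke detector 2 offline=not, Agent cylinder 2 trips=not → not all inputs occur → does not occur.
Fire suppression does not activate [OR]: Release chain lost=occurs, Zone B down=not, North zone module 2 failed=not, Discharge nozzle 2 stuck=not → at least one input occurs → occurs.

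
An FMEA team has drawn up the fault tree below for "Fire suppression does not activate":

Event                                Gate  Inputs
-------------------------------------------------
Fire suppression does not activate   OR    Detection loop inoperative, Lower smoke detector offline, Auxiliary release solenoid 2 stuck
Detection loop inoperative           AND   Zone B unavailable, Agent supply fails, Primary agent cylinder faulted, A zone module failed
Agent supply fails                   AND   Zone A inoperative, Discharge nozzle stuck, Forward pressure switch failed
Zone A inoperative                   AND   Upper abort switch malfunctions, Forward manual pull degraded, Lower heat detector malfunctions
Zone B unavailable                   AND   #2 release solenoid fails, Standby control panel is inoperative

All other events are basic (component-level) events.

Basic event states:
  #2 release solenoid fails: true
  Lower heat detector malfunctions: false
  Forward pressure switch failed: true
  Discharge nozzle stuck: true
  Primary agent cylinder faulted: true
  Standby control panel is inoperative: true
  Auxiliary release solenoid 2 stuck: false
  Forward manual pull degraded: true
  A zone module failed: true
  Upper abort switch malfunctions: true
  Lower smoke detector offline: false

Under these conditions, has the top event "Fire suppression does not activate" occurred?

Zone B unavailable [AND]: #2 release solenoid fails=occurs, Standby control panel is inoperative=occurs → all inputs occur → occurs.
Zone A inoperative [AND]: Upper abort switch malfunctions=occurs, Forward manual pull degraded=occurs, Lower heat detector malfunctions=not → not all inputs occur → does not occur.
Agent supply fails [AND]: Zone A inoperative=not, Discharge nozzle stuck=occurs, Forward pressure switch failed=occurs → not all inputs occur → does not occur.
Detection loop inoperative [AND]: Zone B unavailable=occurs, Agent supply fails=not, Primary agent cylinder faulted=occurs, A zone module failed=occurs → not all inputs occur → does not occur.
Fire suppression does not activate [OR]: Detection loop inoperative=not, Lower smoke detector offline=not, Auxiliary release solenoid 2 stuck=not → no input occurs → does not occur.

No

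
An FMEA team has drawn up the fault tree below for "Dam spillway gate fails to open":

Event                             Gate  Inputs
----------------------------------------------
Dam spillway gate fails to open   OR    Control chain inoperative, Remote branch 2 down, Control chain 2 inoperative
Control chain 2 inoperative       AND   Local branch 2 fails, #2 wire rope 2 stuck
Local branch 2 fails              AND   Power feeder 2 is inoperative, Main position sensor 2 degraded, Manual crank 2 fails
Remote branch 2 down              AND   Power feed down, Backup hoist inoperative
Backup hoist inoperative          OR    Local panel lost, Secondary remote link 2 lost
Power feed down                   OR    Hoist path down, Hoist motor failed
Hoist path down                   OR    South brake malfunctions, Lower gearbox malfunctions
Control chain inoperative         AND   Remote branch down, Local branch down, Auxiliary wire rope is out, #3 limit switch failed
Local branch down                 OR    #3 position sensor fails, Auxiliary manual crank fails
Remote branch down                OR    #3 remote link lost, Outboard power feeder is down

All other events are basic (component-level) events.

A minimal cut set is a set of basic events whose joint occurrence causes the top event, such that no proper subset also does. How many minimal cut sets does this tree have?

11

Remote branch down [OR]: union of children's cut sets → 2 cut set(s).
Local branch down [OR]: union of children's cut sets → 2 cut set(s).
Control chain inoperative [AND]: one cut set from each child combined → 2 × 2 × 1 × 1 = 4 cut set(s).
Hoist path down [OR]: union of children's cut sets → 2 cut set(s).
Power feed down [OR]: union of children's cut sets → 3 cut set(s).
Backup hoist inoperative [OR]: union of children's cut sets → 2 cut set(s).
Remote branch 2 down [AND]: one cut set from each child combined → 3 × 2 = 6 cut set(s).
Local branch 2 fails [AND]: one cut set from each child combined → 1 × 1 × 1 = 1 cut set(s).
Control chain 2 inoperative [AND]: one cut set from each child combined → 1 × 1 = 1 cut set(s).
Dam spillway gate fails to open [OR]: union of children's cut sets → 11 cut set(s).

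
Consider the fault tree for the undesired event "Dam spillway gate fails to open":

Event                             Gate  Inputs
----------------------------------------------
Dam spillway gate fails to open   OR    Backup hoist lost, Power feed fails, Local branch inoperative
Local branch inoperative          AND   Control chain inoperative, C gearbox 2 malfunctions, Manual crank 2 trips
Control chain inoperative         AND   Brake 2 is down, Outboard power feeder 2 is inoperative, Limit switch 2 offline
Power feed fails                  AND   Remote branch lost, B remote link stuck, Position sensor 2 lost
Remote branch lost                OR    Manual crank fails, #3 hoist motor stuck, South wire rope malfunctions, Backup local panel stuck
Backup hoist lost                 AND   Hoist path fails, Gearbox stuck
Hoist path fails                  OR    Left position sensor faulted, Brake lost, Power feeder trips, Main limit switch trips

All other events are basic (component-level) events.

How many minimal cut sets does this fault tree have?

9

Hoist path fails [OR]: union of children's cut sets → 4 cut set(s).
Backup hoist lost [AND]: one cut set from each child combined → 4 × 1 = 4 cut set(s).
Remote branch lost [OR]: union of children's cut sets → 4 cut set(s).
Power feed fails [AND]: one cut set from each child combined → 4 × 1 × 1 = 4 cut set(s).
Control chain inoperative [AND]: one cut set from each child combined → 1 × 1 × 1 = 1 cut set(s).
Local branch inoperative [AND]: one cut set from each child combined → 1 × 1 × 1 = 1 cut set(s).
Dam spillway gate fails to open [OR]: union of children's cut sets → 9 cut set(s).
Minimal cut sets: {Gearbox stuck, Left position sensor faulted}; {Brake lost, Gearbox stuck}; {Gearbox stuck, Power feeder trips}; {Gearbox stuck, Main limit switch trips}; {B remote link stuck, Manual crank fails, Position sensor 2 lost}; {#3 hoist motor stuck, B remote link stuck, Position sensor 2 lost}; {B remote link stuck, Position sensor 2 lost, South wire rope malfunctions}; {B remote link stuck, Backup local panel stuck, Position sensor 2 lost}; {Brake 2 is down, C gearbox 2 malfunctions, Limit switch 2 offline, Manual crank 2 trips, Outboard power feeder 2 is inoperative}.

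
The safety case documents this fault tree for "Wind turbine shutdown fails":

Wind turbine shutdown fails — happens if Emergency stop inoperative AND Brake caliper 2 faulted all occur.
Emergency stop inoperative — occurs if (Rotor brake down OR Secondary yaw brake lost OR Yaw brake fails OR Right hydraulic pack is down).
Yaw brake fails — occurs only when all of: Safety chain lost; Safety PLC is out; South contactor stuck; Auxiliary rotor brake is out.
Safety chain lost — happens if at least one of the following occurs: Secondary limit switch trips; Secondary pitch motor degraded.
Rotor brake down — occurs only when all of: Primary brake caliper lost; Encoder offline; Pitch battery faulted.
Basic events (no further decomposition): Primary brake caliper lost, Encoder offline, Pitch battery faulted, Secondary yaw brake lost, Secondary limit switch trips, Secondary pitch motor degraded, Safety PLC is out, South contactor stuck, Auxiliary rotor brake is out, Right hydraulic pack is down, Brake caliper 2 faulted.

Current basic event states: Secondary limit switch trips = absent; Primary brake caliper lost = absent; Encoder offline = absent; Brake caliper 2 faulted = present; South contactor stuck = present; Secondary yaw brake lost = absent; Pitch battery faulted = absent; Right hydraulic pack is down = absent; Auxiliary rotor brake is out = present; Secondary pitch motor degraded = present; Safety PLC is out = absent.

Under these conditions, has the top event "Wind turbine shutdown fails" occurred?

No

Rotor brake down [AND]: Primary brake caliper lost=not, Encoder offline=not, Pitch battery faulted=not → not all inputs occur → does not occur.
Safety chain lost [OR]: Secondary limit switch trips=not, Secondary pitch motor degraded=occurs → at least one input occurs → occurs.
Yaw brake fails [AND]: Safety chain lost=occurs, Safety PLC is out=not, South contactor stuck=occurs, Auxiliary rotor brake is out=occurs → not all inputs occur → does not occur.
Emergency stop inoperative [OR]: Rotor brake down=not, Secondary yaw brake lost=not, Yaw brake fails=not, Right hydraulic pack is down=not → no input occurs → does not occur.
Wind turbine shutdown fails [AND]: Emergency stop inoperative=not, Brake caliper 2 faulted=occurs → not all inputs occur → does not occur.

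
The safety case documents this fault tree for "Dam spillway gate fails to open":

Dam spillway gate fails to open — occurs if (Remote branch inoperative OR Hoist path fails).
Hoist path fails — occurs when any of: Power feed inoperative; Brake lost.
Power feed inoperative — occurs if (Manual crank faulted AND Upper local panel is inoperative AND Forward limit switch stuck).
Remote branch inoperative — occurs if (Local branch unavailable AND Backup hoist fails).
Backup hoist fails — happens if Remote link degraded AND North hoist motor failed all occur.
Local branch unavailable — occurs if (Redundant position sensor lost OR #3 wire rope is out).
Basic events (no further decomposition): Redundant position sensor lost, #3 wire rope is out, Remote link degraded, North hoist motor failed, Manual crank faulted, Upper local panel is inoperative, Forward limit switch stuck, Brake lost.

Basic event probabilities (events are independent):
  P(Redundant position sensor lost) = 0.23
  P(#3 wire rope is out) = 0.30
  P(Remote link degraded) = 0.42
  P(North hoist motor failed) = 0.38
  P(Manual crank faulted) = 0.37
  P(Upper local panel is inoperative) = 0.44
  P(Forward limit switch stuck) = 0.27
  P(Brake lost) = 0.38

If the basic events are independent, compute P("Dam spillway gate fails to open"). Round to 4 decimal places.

P(Local branch unavailable) [OR] = 1 − (1−0.23) × (1−0.30) = 0.461000
P(Backup hoist fails) [AND] = 0.42 × 0.38 = 0.159600
P(Remote branch inoperative) [AND] = 0.461000 × 0.159600 = 0.073576
P(Power feed inoperative) [AND] = 0.37 × 0.44 × 0.27 = 0.043956
P(Hoist path fails) [OR] = 1 − (1−0.043956) × (1−0.38) = 0.407253
P(Dam spillway gate fails to open) [OR] = 1 − (1−0.073576) × (1−0.407253) = 0.450865
Rounded to 4 decimal places: P(Dam spillway gate fails to open) ≈ 0.4509.

0.4509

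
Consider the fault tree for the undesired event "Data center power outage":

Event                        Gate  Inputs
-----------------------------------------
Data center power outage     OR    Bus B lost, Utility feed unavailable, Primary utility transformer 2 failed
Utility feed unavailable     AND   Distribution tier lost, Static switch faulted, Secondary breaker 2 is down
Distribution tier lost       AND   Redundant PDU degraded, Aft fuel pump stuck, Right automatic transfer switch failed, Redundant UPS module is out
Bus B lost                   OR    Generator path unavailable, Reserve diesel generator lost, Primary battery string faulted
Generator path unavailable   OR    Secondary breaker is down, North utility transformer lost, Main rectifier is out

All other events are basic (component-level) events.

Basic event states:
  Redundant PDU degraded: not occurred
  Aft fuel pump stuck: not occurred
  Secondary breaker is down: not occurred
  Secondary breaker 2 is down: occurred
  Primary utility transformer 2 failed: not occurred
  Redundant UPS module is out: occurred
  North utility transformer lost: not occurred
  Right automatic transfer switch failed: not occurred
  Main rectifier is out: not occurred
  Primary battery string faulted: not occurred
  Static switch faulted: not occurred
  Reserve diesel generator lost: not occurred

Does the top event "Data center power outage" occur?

No

Generator path unavailable [OR]: Secondary breaker is down=not, North utility transformer lost=not, Main rectifier is out=not → no input occurs → does not occur.
Bus B lost [OR]: Generator path unavailable=not, Reserve diesel generator lost=not, Primary battery string faulted=not → no input occurs → does not occur.
Distribution tier lost [AND]: Redundant PDU degraded=not, Aft fuel pump stuck=not, Right automatic transfer switch failed=not, Redundant UPS module is out=occurs → not all inputs occur → does not occur.
Utility feed unavailable [AND]: Distribution tier lost=not, Static switch faulted=not, Secondary breaker 2 is down=occurs → not all inputs occur → does not occur.
Data center power outage [OR]: Bus B lost=not, Utility feed unavailable=not, Primary utility transformer 2 failed=not → no input occurs → does not occur.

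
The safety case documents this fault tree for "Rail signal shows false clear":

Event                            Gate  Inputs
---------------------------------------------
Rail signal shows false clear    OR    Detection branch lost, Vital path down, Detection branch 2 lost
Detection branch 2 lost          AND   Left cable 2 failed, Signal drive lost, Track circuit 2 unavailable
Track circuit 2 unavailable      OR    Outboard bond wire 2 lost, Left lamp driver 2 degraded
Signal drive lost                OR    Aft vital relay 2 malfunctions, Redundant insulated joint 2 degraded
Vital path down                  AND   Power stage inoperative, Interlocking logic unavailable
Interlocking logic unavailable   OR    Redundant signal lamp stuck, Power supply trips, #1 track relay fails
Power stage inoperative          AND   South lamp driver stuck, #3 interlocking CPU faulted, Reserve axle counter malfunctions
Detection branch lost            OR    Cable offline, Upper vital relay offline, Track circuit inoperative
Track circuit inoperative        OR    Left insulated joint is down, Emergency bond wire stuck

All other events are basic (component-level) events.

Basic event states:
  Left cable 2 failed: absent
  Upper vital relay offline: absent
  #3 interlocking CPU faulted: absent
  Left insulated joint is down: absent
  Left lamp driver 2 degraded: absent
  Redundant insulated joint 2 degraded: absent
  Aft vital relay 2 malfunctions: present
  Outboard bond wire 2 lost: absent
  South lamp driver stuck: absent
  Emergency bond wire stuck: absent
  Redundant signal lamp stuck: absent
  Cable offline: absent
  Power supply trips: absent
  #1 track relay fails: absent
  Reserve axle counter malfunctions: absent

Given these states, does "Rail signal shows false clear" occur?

Track circuit inoperative [OR]: Left insulated joint is down=not, Emergency bond wire stuck=not → no input occurs → does not occur.
Detection branch lost [OR]: Cable offline=not, Upper vital relay offline=not, Track circuit inoperative=not → no input occurs → does not occur.
Power stage inoperative [AND]: South lamp driver stuck=not, #3 interlocking CPU faulted=not, Reserve axle counter malfunctions=not → not all inputs occur → does not occur.
Interlocking logic unavailable [OR]: Redundant signal lamp stuck=not, Power supply trips=not, #1 track relay fails=not → no input occurs → does not occur.
Vital path down [AND]: Power stage inoperative=not, Interlocking logic unavailable=not → not all inputs occur → does not occur.
Signal drive lost [OR]: Aft vital relay 2 malfunctions=occurs, Redundant insulated joint 2 degraded=not → at least one input occurs → occurs.
Track circuit 2 unavailable [OR]: Outboard bond wire 2 lost=not, Left lamp driver 2 degraded=not → no input occurs → does not occur.
Detection branch 2 lost [AND]: Left cable 2 failed=not, Signal drive lost=occurs, Track circuit 2 unavailable=not → not all inputs occur → does not occur.
Rail signal shows false clear [OR]: Detection branch lost=not, Vital path down=not, Detection branch 2 lost=not → no input occurs → does not occur.

No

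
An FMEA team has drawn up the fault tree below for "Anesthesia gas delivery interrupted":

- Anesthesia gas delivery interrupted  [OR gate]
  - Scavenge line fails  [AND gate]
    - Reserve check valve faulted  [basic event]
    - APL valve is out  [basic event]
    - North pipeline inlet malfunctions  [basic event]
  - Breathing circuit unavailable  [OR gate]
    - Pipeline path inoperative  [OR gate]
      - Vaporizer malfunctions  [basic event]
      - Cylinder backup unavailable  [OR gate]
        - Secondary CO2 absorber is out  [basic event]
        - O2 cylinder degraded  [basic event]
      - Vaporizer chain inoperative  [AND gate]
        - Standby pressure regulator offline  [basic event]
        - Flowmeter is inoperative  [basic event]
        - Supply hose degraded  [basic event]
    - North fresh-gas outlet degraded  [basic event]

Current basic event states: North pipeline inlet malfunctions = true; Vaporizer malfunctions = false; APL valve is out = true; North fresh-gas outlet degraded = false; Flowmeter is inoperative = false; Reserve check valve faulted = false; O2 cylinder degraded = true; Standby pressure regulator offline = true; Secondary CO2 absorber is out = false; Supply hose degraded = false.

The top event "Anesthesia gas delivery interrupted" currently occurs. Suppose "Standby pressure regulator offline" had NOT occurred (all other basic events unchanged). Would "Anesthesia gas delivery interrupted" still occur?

Yes

Counterfactual: set "Standby pressure regulator offline" to not occurred.
Scavenge line fails [AND]: Reserve check valve faulted=not, APL valve is out=occurs, North pipeline inlet malfunctions=occurs → not all inputs occur → does not occur.
Cylinder backup unavailable [OR]: Secondary CO2 absorber is out=not, O2 cylinder degraded=occurs → at least one input occurs → occurs.
Vaporizer chain inoperative [AND]: Standby pressure regulator offline=not, Flowmeter is inoperative=not, Supply hose degraded=not → not all inputs occur → does not occur.
Pipeline path inoperative [OR]: Vaporizer malfunctions=not, Cylinder backup unavailable=occurs, Vaporizer chain inoperative=not → at least one input occurs → occurs.
Breathing circuit unavailable [OR]: Pipeline path inoperative=occurs, North fresh-gas outlet degraded=not → at least one input occurs → occurs.
Anesthesia gas delivery interrupted [OR]: Scavenge line fails=not, Breathing circuit unavailable=occurs → at least one input occurs → occurs.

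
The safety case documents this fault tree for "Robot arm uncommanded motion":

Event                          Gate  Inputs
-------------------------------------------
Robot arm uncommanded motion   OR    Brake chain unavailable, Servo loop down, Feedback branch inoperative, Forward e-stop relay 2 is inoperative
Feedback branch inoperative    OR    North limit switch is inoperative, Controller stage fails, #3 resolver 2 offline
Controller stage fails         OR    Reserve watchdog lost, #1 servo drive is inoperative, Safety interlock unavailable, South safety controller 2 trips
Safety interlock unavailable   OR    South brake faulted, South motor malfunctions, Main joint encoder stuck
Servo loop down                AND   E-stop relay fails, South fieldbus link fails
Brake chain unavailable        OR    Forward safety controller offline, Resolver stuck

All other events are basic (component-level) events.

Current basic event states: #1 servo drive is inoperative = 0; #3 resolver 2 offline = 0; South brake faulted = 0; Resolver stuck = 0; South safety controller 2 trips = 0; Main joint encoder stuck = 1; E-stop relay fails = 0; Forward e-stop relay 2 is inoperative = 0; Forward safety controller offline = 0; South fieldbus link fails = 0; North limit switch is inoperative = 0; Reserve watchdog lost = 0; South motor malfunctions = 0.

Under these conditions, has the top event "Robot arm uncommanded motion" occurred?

Brake chain unavailable [OR]: Forward safety controller offline=not, Resolver stuck=not → no input occurs → does not occur.
Servo loop down [AND]: E-stop relay fails=not, South fieldbus link fails=not → not all inputs occur → does not occur.
Safety interlock unavailable [OR]: South brake faulted=not, South motor malfunctions=not, Main joint encoder stuck=occurs → at least one input occurs → occurs.
Controller stage fails [OR]: Reserve watchdog lost=not, #1 servo drive is inoperative=not, Safety interlock unavailable=occurs, South safety controller 2 trips=not → at least one input occurs → occurs.
Feedback branch inoperative [OR]: North limit switch is inoperative=not, Controller stage fails=occurs, #3 resolver 2 offline=not → at least one input occurs → occurs.
Robot arm uncommanded motion [OR]: Brake chain unavailable=not, Servo loop down=not, Feedback branch inoperative=occurs, Forward e-stop relay 2 is inoperative=not → at least one input occurs → occurs.

Yes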